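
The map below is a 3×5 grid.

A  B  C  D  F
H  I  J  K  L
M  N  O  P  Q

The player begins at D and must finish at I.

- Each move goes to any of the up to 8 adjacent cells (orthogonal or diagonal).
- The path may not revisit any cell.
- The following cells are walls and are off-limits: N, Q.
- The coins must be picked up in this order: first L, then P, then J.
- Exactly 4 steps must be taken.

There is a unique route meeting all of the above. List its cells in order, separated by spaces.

D L P J I

The waypoints must appear in the order L, P, J, with no cell reused.
Route from D: down-right 1 to L, down-left 1 to P, up-left 1 to J, left 1 to I — 4 moves in all.
Check: order respected (L at step 1, P at step 2, J at step 3); 4 moves as required.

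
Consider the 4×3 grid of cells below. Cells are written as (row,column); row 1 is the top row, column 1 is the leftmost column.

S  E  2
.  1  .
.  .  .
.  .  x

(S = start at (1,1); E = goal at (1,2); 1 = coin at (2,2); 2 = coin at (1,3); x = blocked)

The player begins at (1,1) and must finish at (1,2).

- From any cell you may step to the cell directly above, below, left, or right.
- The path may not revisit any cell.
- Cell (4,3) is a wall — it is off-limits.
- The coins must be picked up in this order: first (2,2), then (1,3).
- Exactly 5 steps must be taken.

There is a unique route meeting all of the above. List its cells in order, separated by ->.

(1,1) -> (2,1) -> (2,2) -> (2,3) -> (1,3) -> (1,2)

The waypoints must appear in the order (2,2), (1,3), with no cell reused.
Route from (1,1): down to (2,1), 2× right (reaching (2,3)), up to (1,3), left to (1,2) — 5 moves in all.
Check: order respected (1 at step 2, 2 at step 4); 5 moves as required.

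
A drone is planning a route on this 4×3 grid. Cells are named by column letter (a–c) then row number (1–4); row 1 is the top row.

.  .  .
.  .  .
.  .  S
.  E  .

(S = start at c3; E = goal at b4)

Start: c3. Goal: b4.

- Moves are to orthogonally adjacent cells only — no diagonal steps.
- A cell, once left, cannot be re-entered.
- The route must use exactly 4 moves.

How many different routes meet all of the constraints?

2

Need simple routes of exactly 4 moves from c3 to b4 (Manhattan distance 2, so 1 moves are spent on a detour and 1 undoing it).
Enumerating: c3 c2 b2 b3 b4 | c3 b3 a3 a4 b4.
That gives 2 routes.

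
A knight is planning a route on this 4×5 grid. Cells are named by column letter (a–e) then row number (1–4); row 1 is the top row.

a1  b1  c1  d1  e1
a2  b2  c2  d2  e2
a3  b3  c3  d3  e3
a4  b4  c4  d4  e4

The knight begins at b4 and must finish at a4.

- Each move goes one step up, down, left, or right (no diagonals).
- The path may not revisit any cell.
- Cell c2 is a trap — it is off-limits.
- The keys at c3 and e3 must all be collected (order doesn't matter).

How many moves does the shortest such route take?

9

Any route passes through c3 and e3 in some order between b4 and a4. Summing Manhattan distances along each leg and taking the cheapest ordering (b4 → e3 → c3 → a4) gives a lower bound of 4 + 2 + 3 = 9 moves.
A route of 9 moves achieves this: b4 → c4 → d4 → e4 → e3 → d3 → c3 → b3 → a3 → a4.
Since 9 matches the lower bound, it is optimal.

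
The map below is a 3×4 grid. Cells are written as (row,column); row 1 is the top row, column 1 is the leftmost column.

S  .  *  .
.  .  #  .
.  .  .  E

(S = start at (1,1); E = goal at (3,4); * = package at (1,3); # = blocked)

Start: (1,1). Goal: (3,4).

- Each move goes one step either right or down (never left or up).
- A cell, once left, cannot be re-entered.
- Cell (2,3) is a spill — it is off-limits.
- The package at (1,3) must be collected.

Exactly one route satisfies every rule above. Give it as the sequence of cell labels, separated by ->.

(1,1) -> (1,2) -> (1,3) -> (1,4) -> (2,4) -> (3,4)

Moves only go right or down, so the column and row indices never decrease.
Route from (1,1): right 3 to (1,4), down 2 to (3,4) — 5 moves in all.
Check: all required cells visited.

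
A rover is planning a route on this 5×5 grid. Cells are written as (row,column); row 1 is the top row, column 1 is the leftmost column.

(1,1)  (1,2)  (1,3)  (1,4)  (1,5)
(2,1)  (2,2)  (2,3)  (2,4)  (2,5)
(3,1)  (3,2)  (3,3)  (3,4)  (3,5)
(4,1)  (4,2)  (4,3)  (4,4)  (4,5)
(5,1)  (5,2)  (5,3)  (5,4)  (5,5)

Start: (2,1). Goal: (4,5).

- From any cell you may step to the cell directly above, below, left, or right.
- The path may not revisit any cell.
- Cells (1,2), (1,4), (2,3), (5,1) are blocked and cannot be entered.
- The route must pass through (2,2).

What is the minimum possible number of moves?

6

Any route passes through (2,2) somewhere between (2,1) and (4,5). Summing Manhattan distances along the two legs ((2,1) → (2,2) → (4,5)) gives a lower bound of 1 + 5 = 6 moves.
A route of 6 moves achieves this: (2,1) → (2,2) → (3,2) → (4,2) → (4,3) → (4,4) → (4,5).
Since 6 matches the lower bound, it is optimal.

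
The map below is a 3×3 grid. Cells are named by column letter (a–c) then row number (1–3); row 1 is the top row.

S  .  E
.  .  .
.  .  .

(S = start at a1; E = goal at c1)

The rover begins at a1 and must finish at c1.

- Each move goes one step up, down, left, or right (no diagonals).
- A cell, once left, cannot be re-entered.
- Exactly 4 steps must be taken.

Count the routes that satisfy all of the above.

3

Need simple routes of exactly 4 moves from a1 to c1 (Manhattan distance 2, so 1 moves are spent on a detour and 1 undoing it).
Enumerating: a1 a2 b2 b1 c1 | a1 a2 b2 c2 c1 | a1 b1 b2 c2 c1.
That gives 3 routes.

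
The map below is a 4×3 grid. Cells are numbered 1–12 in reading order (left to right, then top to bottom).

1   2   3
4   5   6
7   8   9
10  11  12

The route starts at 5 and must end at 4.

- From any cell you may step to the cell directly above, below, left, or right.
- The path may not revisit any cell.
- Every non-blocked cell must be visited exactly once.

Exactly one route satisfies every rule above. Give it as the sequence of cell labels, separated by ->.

Need to visit all 12 open cells exactly once, starting at 5 and ending at 4.
Cell 10 has only two open neighbours (7 and 11), so the path must pass straight through it: one of those is the cell it's entered from and the other is where it exits.
Route from 5: down to 8, left to 7, down to 10, 2× right (reaching 12), 3× up (reaching 3), 2× left (reaching 1), down to 4 — 11 moves in all.
Check: all 12 open cells covered.

5 -> 8 -> 7 -> 10 -> 11 -> 12 -> 9 -> 6 -> 3 -> 2 -> 1 -> 4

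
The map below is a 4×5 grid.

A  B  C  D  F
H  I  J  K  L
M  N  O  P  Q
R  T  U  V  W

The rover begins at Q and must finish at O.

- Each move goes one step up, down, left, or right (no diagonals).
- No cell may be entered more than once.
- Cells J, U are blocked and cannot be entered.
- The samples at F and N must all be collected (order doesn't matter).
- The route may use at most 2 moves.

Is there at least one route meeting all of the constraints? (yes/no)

no

Even ignoring the no-revisit rule, getting from Q to O, taking the cheapest ordering Q → F → N → O needs at least 2 + 5 + 1 = 8 moves (Manhattan distance per leg), which exceeds the 2-move limit.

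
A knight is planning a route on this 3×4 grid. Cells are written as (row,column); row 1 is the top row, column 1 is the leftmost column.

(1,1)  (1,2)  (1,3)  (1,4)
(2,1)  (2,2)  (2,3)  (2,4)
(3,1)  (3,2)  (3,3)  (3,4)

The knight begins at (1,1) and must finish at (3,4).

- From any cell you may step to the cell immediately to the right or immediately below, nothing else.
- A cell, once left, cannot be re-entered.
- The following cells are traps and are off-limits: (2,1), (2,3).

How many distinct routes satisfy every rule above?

2

A right/down-only route from (1,1) to (3,4) makes exactly 2 down-moves and 3 right-moves in some order.
With no other constraints that would be C(5,2) = 10 routes.
Subtract routes through each blocked cell (inclusion–exclusion for overlaps): − through (2,1): 4 − through (2,3): 6 + through (2,1)&(2,3): 2 → 2.
That gives 2 routes.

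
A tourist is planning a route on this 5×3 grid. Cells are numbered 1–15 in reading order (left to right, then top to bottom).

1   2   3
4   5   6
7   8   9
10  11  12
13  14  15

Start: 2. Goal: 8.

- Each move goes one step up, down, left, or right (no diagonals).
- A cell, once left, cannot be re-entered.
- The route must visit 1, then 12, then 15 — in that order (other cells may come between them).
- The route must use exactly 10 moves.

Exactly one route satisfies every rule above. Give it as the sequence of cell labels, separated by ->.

2 -> 1 -> 4 -> 5 -> 6 -> 9 -> 12 -> 15 -> 14 -> 11 -> 8

The waypoints must appear in the order 1, 12, 15, with no cell reused.
Route from 2: left to 1, down to 4, 2× right (reaching 6), 3× down (reaching 15), left to 14, 2× up (reaching 8) — 10 moves in all.
Check: order respected (1 at step 1, 12 at step 6, 15 at step 7); 10 moves as required.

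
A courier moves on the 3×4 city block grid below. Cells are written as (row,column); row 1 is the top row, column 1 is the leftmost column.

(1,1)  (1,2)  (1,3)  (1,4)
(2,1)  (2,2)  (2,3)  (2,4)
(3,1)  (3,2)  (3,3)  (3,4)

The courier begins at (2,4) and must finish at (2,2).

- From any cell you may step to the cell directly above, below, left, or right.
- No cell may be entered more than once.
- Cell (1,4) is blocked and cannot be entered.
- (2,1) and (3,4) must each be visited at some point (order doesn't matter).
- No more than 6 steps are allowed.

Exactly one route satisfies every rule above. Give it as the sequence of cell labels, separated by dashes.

Any route must reach (2,1) and (3,4) and still end at (2,2) within 6 moves, so the order of the required stops is forced.
Route from (2,4): down to (3,4), 3× left (reaching (3,1)), up to (2,1), right to (2,2) — 6 moves in all.
Check: all required cells visited; 6 ≤ 6 moves.

(2,4) - (3,4) - (3,3) - (3,2) - (3,1) - (2,1) - (2,2)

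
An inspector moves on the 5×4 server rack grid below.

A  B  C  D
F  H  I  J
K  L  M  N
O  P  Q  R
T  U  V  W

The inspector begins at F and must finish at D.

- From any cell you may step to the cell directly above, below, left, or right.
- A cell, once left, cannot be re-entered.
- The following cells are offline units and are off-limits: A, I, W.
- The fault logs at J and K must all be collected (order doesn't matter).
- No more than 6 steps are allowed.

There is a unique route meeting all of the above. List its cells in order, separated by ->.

Any route must reach J and K and still end at D within 6 moves, so the order of the required stops is forced.
Route from F: down 1 to K, right 3 to N, up 2 to D — 6 moves in all.
Check: all required cells visited; 6 ≤ 6 moves.

F -> K -> L -> M -> N -> J -> D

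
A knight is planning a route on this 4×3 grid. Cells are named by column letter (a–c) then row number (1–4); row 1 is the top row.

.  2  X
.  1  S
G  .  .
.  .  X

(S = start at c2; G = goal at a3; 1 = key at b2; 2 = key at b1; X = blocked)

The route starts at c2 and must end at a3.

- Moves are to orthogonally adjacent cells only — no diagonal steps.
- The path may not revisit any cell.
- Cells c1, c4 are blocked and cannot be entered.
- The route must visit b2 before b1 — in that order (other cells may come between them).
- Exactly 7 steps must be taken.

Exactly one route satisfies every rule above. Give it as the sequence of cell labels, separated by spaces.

c2 c3 b3 b2 b1 a1 a2 a3

The waypoints must appear in the order b2, b1, with no cell reused.
Route from c2: down 1 to c3, left 1 to b3, up 2 to b1, left 1 to a1, down 2 to a3 — 7 moves in all.
Check: order respected (1 at step 3, 2 at step 4); 7 moves as required.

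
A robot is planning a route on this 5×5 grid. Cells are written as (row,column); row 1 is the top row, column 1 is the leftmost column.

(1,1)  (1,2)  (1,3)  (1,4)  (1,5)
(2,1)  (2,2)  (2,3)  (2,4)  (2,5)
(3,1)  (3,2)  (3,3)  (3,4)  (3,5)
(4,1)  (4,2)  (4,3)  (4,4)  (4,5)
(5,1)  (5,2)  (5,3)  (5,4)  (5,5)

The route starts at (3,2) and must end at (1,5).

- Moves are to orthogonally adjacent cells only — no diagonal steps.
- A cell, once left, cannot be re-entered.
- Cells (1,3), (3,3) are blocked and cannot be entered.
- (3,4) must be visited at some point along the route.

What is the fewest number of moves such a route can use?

Any route passes through (3,4) somewhere between (3,2) and (1,5). Summing Manhattan distances along the two legs ((3,2) → (3,4) → (1,5)) gives a lower bound of 2 + 3 = 5 moves.
That bound ignores the blocked cells. Measuring each leg by the fewest moves that actually steer around them ((3,2)→(3,4): 4; (3,4)→(1,5): 3) raises the lower bound to 7.
A route of 7 moves exists: (3,2) → (2,2) → (2,3) → (2,4) → (3,4) → (3,5) → (2,5) → (1,5).
Since 7 matches that lower bound, it is optimal.

7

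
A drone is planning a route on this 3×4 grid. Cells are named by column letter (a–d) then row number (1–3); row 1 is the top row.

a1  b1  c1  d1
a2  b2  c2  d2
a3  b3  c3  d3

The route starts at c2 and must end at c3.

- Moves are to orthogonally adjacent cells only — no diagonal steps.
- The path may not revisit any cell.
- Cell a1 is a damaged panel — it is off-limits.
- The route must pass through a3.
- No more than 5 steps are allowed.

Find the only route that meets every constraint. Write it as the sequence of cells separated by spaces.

c2 b2 a2 a3 b3 c3

The 5-move cap with required stops at a3 leaves no slack for detours.
Route from c2: left 2 to a2, down 1 to a3, right 2 to c3 — 5 moves in all.
Check: all required cells visited; 5 ≤ 5 moves.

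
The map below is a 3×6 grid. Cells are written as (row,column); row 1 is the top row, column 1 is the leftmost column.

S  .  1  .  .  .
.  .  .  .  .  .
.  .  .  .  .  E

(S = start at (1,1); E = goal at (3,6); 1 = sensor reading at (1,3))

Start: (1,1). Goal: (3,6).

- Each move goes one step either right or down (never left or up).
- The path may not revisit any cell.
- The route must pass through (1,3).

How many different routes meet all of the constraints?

10

A right/down-only route from (1,1) to (3,6) makes exactly 2 down-moves and 5 right-moves in some order.
With no other constraints that would be C(7,2) = 21 routes.
Split at (1,3) and multiply the segment counts: (1,1)→(1,3): 1; (1,3)→(3,6): 10; product = 10.
That gives 10 routes.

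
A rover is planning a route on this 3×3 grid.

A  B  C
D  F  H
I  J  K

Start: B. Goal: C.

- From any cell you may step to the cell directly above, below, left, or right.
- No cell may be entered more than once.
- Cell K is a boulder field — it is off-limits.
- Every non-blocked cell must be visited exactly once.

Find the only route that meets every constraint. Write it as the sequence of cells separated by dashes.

Need to visit all 8 open cells exactly once, starting at B and ending at C.
Cell J has only two open neighbours (F and I), so the path must pass straight through it: one of those is the cell it's entered from and the other is where it exits.
Route from B: left to A, 2× down (reaching I), right to J, up to F, right to H, up to C — 7 moves in all.
Check: all 8 open cells covered.

B - A - D - I - J - F - H - C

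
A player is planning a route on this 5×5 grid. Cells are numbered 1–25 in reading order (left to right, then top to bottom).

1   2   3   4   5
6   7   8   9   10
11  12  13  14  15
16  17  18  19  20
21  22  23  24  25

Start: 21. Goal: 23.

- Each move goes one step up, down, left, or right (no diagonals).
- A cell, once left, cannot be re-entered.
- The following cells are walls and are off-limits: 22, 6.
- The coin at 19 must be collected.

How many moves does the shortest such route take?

6

Any route passes through 19 somewhere between 21 and 23. Summing Manhattan distances along the two legs (21 → 19 → 23) gives a lower bound of 4 + 2 = 6 moves.
A route of 6 moves achieves this: 21 → 16 → 17 → 18 → 19 → 24 → 23.
Since 6 matches the lower bound, it is optimal.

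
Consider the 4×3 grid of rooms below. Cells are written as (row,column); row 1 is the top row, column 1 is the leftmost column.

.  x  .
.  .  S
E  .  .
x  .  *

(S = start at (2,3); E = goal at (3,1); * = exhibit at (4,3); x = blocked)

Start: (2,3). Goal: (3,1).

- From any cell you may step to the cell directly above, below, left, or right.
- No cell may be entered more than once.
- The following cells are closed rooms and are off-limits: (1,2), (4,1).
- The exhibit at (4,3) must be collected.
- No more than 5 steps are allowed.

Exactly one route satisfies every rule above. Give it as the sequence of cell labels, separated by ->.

(2,3) -> (3,3) -> (4,3) -> (4,2) -> (3,2) -> (3,1)

The budget equals the shortest possible length, so every move has to be on a shortest route through the required cells.
Route from (2,3): down 2 to (4,3), left 1 to (4,2), up 1 to (3,2), left 1 to (3,1) — 5 moves in all.
Check: all required cells visited; 5 ≤ 5 moves.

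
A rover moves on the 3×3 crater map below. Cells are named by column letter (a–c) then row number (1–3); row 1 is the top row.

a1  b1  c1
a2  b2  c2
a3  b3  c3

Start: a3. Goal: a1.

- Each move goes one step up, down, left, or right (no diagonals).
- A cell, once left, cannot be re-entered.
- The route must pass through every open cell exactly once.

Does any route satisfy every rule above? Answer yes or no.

yes

One route that works: a3 → a2 → b2 → b3 → c3 → c2 → c1 → b1 → a1.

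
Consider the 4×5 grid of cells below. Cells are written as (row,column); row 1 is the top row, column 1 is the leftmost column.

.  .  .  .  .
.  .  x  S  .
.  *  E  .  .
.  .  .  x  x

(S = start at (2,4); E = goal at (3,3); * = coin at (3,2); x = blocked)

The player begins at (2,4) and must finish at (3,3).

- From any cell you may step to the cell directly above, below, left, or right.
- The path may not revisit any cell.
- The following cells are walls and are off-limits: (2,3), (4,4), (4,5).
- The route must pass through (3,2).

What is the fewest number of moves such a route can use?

Any route passes through (3,2) somewhere between (2,4) and (3,3). Summing Manhattan distances along the two legs ((2,4) → (3,2) → (3,3)) gives a lower bound of 3 + 1 = 4 moves.
The shortest route satisfying every rule uses 6 moves: (2,4) → (1,4) → (1,3) → (1,2) → (2,2) → (3,2) → (3,3).
The bound of 4 isn't tight here; checking systematically, no route of length 4 through 5 satisfies every constraint, so 6 is the minimum.

6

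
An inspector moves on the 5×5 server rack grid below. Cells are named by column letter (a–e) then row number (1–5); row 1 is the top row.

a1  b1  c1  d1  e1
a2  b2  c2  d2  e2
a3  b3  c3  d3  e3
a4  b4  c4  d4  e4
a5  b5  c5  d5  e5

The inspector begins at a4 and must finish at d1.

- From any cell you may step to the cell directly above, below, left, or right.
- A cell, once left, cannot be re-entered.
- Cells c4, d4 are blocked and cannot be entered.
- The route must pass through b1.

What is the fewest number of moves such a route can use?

6

Any route passes through b1 somewhere between a4 and d1. Summing Manhattan distances along the two legs (a4 → b1 → d1) gives a lower bound of 4 + 2 = 6 moves.
A route of 6 moves achieves this: a4 → a3 → a2 → a1 → b1 → c1 → d1.
Since 6 matches the lower bound, it is optimal.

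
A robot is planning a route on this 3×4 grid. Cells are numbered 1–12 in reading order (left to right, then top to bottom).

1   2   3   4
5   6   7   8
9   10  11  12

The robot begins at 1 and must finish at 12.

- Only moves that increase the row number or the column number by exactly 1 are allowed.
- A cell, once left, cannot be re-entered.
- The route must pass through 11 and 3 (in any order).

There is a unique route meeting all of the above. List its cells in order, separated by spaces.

Moves only go right or down, so the column and row indices never decrease.
Route from 1: 2× right (reaching 3), 2× down (reaching 11), right to 12 — 5 moves in all.
Check: all required cells visited.

1 2 3 7 11 12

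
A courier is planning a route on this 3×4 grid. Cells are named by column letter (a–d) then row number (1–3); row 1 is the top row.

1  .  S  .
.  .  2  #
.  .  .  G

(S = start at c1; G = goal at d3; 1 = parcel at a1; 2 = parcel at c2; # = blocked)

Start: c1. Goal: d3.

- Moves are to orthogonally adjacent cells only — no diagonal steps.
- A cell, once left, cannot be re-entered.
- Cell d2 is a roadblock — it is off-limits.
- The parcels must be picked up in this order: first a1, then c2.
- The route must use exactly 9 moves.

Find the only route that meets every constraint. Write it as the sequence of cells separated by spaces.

The waypoints must appear in the order a1, c2, with no cell reused.
Route from c1: 2× left (reaching a1), 2× down (reaching a3), right to b3, up to b2, right to c2, down to c3, right to d3 — 9 moves in all.
Check: order respected (1 at step 2, 2 at step 7); 9 moves as required.

c1 b1 a1 a2 a3 b3 b2 c2 c3 d3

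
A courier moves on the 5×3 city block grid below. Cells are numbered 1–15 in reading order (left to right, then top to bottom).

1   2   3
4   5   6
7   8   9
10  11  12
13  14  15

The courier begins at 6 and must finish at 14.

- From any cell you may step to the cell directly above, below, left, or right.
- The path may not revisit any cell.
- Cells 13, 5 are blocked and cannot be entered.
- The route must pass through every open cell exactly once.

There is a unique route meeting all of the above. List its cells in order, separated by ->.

6 -> 3 -> 2 -> 1 -> 4 -> 7 -> 10 -> 11 -> 8 -> 9 -> 12 -> 15 -> 14

Need to visit all 13 open cells exactly once, starting at 6 and ending at 14.
Route from 6: up 1 to 3, left 2 to 1, down 3 to 10, right 1 to 11, up 1 to 8, right 1 to 9, down 2 to 15, left 1 to 14 — 12 moves in all.
Check: all 13 open cells covered.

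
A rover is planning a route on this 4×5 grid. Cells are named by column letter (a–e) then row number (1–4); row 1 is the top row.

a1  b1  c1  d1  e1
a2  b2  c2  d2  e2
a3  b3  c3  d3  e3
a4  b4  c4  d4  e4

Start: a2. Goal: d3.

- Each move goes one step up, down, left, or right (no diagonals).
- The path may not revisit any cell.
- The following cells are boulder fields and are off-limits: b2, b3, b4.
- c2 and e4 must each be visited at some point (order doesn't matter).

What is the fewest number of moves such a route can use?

10

Any route passes through c2 and e4 in some order between a2 and d3. Summing Manhattan distances along each leg and taking the cheapest ordering (a2 → c2 → e4 → d3) gives a lower bound of 2 + 4 + 2 = 8 moves.
That bound ignores the blocked cells. Measuring each leg by the fewest moves that actually steer around them (a2→c2: 4; c2→e4: 4; e4→d3: 2) raises the lower bound to 10.
A route of 10 moves exists: a2 → a1 → b1 → c1 → c2 → c3 → c4 → d4 → e4 → e3 → d3.
Since 10 matches that lower bound, it is optimal.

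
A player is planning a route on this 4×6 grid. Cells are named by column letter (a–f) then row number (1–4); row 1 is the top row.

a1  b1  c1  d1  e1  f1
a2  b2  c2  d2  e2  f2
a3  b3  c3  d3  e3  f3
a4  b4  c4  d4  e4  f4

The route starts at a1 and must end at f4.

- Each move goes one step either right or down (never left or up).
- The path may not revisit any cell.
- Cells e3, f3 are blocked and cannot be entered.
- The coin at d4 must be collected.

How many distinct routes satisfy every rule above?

20

A right/down-only route from a1 to f4 makes exactly 3 down-moves and 5 right-moves in some order.
With no other constraints that would be C(8,3) = 56 routes.
Split at d4 and multiply the segment counts (each segment already excludes blocked cells): a1→d4: 20; d4→f4: 1; product = 20.
That gives 20 routes.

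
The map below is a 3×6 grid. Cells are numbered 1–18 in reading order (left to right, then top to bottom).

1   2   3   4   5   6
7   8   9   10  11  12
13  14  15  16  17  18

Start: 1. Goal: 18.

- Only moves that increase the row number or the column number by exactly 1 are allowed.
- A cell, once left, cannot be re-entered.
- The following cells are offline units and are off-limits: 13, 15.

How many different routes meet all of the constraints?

15

A right/down-only route from 1 to 18 makes exactly 2 down-moves and 5 right-moves in some order.
With no other constraints that would be C(7,2) = 21 routes.
Subtract routes through each blocked cell (inclusion–exclusion for overlaps): − through 13: 1 − through 15: 6 + through 13&15: 1 → 15.
That gives 15 routes.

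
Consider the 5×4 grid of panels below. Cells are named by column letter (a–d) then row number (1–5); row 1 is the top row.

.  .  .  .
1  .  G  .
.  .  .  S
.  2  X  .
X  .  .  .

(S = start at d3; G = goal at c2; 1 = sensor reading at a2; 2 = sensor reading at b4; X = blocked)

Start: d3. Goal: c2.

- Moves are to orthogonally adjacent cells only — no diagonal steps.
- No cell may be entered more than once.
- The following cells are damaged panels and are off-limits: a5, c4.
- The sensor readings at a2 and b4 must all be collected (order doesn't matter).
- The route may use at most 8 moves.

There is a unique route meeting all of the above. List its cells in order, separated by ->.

d3 -> c3 -> b3 -> b4 -> a4 -> a3 -> a2 -> b2 -> c2

Any route must reach a2 and b4 and still end at c2 within 8 moves, so the order of the required stops is forced.
Route from d3: 2× left (reaching b3), down to b4, left to a4, 2× up (reaching a2), 2× right (reaching c2) — 8 moves in all.
Check: all required cells visited; 8 ≤ 8 moves.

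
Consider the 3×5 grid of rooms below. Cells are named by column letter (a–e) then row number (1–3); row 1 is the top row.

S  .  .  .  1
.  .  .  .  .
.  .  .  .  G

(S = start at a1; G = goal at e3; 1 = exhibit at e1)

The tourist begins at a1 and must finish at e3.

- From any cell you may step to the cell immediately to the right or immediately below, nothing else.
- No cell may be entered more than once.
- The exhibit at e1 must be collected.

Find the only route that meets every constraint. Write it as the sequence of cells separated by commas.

Moves only go right or down, so the column and row indices never decrease.
Route from a1: right 4 to e1, down 2 to e3 — 6 moves in all.
Check: all required cells visited.

a1, b1, c1, d1, e1, e2, e3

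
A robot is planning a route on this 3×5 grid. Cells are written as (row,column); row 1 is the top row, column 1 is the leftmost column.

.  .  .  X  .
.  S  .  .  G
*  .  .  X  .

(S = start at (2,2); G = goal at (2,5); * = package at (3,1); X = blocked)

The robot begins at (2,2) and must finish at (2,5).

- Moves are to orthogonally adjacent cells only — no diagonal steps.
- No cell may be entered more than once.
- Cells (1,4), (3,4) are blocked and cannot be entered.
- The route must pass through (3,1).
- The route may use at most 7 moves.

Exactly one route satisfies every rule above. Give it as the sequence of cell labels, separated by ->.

Any route must reach (3,1) and still end at (2,5) within 7 moves, so the order of the required stops is forced.
Route from (2,2): left 1 to (2,1), down 1 to (3,1), right 2 to (3,3), up 1 to (2,3), right 2 to (2,5) — 7 moves in all.
Check: all required cells visited; 7 ≤ 7 moves.

(2,2) -> (2,1) -> (3,1) -> (3,2) -> (3,3) -> (2,3) -> (2,4) -> (2,5)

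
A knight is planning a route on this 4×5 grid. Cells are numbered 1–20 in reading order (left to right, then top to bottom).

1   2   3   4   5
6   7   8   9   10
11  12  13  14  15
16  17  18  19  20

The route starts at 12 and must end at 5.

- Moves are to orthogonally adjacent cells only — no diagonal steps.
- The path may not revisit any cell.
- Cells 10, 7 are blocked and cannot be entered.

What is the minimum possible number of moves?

5

The Manhattan distance from 12 to 5 is |3−1| + |2−5| = 5, so at least 5 moves are needed.
A route of 5 moves achieves this: 12 → 13 → 8 → 3 → 4 → 5.
Since 5 matches the lower bound, it is optimal.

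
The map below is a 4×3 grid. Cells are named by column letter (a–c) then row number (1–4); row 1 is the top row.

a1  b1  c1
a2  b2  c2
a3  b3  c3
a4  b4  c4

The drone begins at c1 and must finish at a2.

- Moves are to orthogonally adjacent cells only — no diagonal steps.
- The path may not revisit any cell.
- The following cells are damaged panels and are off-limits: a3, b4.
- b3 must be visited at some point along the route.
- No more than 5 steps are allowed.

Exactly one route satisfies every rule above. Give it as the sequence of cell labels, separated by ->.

c1 -> c2 -> c3 -> b3 -> b2 -> a2

The budget equals the shortest possible length, so every move has to be on a shortest route through the required cells.
Route from c1: down 2 to c3, left 1 to b3, up 1 to b2, left 1 to a2 — 5 moves in all.
Check: all required cells visited; 5 ≤ 5 moves.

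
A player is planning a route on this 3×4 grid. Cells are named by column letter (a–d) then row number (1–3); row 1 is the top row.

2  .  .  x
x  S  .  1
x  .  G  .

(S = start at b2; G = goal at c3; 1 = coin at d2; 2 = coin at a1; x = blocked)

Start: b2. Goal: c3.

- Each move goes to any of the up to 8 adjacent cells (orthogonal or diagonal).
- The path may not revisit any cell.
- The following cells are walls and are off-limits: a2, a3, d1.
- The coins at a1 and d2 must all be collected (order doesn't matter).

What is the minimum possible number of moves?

Any route passes through a1 and d2 in some order between b2 and c3. Summing Chebyshev distances along each leg and taking the cheapest ordering (b2 → a1 → d2 → c3) gives a lower bound of 1 + 3 + 1 = 5 moves.
A route of 5 moves achieves this: b2 → a1 → b1 → c1 → d2 → c3.
Since 5 matches the lower bound, it is optimal.

5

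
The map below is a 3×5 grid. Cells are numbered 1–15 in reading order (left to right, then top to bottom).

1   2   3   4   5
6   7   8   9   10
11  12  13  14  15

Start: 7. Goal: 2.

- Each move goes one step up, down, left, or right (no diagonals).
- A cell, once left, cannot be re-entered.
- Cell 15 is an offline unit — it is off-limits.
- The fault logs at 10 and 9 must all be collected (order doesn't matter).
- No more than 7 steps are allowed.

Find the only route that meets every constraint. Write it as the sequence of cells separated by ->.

7 -> 8 -> 9 -> 10 -> 5 -> 4 -> 3 -> 2

Any route must reach 10 and 9 and still end at 2 within 7 moves, so the order of the required stops is forced.
Route from 7: 3× right (reaching 10), up to 5, 3× left (reaching 2) — 7 moves in all.
Check: all required cells visited; 7 ≤ 7 moves.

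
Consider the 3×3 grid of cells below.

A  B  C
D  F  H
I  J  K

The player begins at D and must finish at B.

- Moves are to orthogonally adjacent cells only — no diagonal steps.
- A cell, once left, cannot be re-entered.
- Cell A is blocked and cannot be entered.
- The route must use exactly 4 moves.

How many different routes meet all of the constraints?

Need simple routes of exactly 4 moves from D to B (Manhattan distance 2, so 1 moves are spent on a detour and 1 undoing it).
Enumerating: D I J F B | D F H C B.
That gives 2 routes.

2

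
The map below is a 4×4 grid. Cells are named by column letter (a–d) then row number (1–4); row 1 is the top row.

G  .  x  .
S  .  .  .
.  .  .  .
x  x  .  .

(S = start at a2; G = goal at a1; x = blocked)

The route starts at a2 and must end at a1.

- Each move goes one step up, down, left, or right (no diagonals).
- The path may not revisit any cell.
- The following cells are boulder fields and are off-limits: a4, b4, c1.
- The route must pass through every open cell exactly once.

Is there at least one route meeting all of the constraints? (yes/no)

no

Cell d1 has only one open neighbour but is neither the start nor the goal, so a Hamiltonian route would have to both enter and leave it through the same neighbour — impossible without revisiting.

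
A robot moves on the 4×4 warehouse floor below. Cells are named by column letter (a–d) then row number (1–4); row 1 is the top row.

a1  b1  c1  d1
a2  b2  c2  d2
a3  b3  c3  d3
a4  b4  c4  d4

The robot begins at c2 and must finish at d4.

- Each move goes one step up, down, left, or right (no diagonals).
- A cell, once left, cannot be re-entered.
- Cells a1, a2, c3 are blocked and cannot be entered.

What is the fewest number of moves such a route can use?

3

The Manhattan distance from c2 to d4 is |2−4| + |3−4| = 3, so at least 3 moves are needed.
A route of 3 moves achieves this: c2 → d2 → d3 → d4.
Since 3 matches the lower bound, it is optimal.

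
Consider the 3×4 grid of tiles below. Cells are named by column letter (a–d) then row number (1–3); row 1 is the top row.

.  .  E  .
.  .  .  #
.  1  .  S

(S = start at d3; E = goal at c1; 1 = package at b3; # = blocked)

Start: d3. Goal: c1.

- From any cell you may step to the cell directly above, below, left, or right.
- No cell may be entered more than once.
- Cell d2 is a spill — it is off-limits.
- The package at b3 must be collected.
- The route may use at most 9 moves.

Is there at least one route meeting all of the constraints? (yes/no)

One route that works: d3 → c3 → b3 → b2 → b1 → c1.

yes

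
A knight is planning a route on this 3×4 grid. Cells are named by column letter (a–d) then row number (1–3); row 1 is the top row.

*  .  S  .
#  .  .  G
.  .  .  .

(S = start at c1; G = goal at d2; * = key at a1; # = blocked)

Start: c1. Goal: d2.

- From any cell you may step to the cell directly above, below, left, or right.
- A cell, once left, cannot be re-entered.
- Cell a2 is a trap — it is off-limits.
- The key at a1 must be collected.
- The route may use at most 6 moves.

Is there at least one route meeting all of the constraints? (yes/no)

no

a1 must be visited but has only one open neighbour (b1), and it is neither the start nor the goal — the route would have to enter and leave through b1, re-entering it.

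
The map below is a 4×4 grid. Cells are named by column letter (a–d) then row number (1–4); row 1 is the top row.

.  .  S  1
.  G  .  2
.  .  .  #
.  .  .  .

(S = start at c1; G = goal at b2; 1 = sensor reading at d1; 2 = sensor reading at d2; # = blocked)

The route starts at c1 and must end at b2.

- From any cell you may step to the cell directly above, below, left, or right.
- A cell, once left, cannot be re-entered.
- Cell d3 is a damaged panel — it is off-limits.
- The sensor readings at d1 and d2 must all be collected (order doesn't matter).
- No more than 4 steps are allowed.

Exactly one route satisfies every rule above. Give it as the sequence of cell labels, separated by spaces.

c1 d1 d2 c2 b2

Any route must reach d1 and d2 and still end at b2 within 4 moves, so the order of the required stops is forced.
Route from c1: right 1 to d1, down 1 to d2, left 2 to b2 — 4 moves in all.
Check: all required cells visited; 4 ≤ 4 moves.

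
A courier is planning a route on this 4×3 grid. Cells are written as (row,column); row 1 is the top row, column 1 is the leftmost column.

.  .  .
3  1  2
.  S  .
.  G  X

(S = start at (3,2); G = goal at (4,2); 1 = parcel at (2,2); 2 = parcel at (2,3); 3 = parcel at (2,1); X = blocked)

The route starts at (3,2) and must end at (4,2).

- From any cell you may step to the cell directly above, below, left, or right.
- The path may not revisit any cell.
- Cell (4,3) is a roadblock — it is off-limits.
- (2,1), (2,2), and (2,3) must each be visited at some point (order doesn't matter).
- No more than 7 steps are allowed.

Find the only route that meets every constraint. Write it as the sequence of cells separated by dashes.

(3,2) - (3,3) - (2,3) - (2,2) - (2,1) - (3,1) - (4,1) - (4,2)

Any route must reach (2,1), (2,2), and (2,3) and still end at (4,2) within 7 moves, so the order of the required stops is forced.
Route from (3,2): right 1 to (3,3), up 1 to (2,3), left 2 to (2,1), down 2 to (4,1), right 1 to (4,2) — 7 moves in all.
Check: all required cells visited; 7 ≤ 7 moves.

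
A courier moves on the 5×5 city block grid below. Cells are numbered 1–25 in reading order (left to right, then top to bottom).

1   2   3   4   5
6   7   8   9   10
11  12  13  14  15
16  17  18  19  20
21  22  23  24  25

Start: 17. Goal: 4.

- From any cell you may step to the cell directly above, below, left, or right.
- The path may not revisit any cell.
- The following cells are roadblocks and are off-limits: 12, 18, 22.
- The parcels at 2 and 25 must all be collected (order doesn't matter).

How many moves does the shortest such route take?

17

Any route passes through 2 and 25 in some order between 17 and 4. Summing Manhattan distances along each leg and taking the cheapest ordering (17 → 25 → 2 → 4) gives a lower bound of 4 + 7 + 2 = 13 moves.
That bound ignores the blocked cells. Measuring each leg by the fewest moves that actually steer around them (17→2: 5; 2→25: 7; 25→4: 5) raises the lower bound to 17.
A route of 17 moves exists: 17 → 16 → 11 → 6 → 1 → 2 → 7 → 8 → 13 → 14 → 19 → 24 → 25 → 20 → 15 → 10 → 5 → 4.
Since 17 matches that lower bound, it is optimal.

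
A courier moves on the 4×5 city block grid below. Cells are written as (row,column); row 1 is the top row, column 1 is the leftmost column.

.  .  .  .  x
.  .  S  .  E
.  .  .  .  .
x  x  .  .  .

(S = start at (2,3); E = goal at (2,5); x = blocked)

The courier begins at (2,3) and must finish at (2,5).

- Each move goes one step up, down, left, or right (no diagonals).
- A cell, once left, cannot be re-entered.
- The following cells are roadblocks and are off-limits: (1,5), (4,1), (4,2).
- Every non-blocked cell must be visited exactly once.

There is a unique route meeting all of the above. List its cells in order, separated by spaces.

(2,3) (2,2) (3,2) (3,1) (2,1) (1,1) (1,2) (1,3) (1,4) (2,4) (3,4) (3,3) (4,3) (4,4) (4,5) (3,5) (2,5)

Need to visit all 17 open cells exactly once, starting at (2,3) and ending at (2,5).
Cell (3,1) has only two open neighbours ((2,1) and (3,2)), so the path must pass straight through it: one of those is the cell it's entered from and the other is where it exits.
Route from (2,3): left to (2,2), down to (3,2), left to (3,1), 2× up (reaching (1,1)), 3× right (reaching (1,4)), 2× down (reaching (3,4)), left to (3,3), down to (4,3), 2× right (reaching (4,5)), 2× up (reaching (2,5)) — 16 moves in all.
Check: all 17 open cells covered.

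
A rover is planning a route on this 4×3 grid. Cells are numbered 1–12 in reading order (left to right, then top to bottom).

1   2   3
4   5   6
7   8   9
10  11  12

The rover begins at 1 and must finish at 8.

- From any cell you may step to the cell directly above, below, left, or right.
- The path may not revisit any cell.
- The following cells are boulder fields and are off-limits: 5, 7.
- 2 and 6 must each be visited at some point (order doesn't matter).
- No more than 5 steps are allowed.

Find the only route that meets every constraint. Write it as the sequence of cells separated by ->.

The 5-move cap with required stops at 2, 6 leaves no slack for detours.
Route from 1: right 2 to 3, down 2 to 9, left 1 to 8 — 5 moves in all.
Check: all required cells visited; 5 ≤ 5 moves.

1 -> 2 -> 3 -> 6 -> 9 -> 8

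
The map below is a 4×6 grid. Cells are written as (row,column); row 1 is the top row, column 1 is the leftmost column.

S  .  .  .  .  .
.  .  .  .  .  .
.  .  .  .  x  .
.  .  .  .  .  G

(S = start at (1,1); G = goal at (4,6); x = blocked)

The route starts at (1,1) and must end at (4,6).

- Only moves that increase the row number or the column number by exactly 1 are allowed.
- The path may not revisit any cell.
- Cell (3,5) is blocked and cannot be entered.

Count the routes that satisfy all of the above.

26

A right/down-only route from (1,1) to (4,6) makes exactly 3 down-moves and 5 right-moves in some order.
With no other constraints that would be C(8,3) = 56 routes.
Subtract routes through each blocked cell (inclusion–exclusion for overlaps): − through (3,5): 30 → 26.
That gives 26 routes.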